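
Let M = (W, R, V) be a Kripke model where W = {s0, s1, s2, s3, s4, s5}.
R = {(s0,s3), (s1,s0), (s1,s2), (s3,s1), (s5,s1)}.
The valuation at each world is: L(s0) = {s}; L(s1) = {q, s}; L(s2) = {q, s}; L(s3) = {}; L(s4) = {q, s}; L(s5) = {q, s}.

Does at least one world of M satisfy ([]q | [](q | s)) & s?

Recall that []ψ holds at a world iff ψ holds at every accessible world, and <>ψ holds iff ψ holds at some accessible world.
Let φ = ([]q | [](q | s)) & s. Evaluate φ at each world:
  s0 (successors {s3}): φ is false.
  s1 (successors {s0, s2}): φ is true.
  s2 (successors ∅): φ is true.
  s3 (successors {s1}): φ is false.
  s4 (successors ∅): φ is true.
  s5 (successors {s1}): φ is true.
Detail at s1 (witness):
  At s1: []q | [](q | s) is true, s is true, so ([]q | [](q | s)) & s is true.
    At s1: []q is false, [](q | s) is true, so []q | [](q | s) is true.
      At s1: []q requires q at every successor {s0, s2}.
        q fails at s0, so []q is false at s1.
      At s1: [](q | s) requires q | s at every successor {s0, s2}.
        At s0: q | s is true.
        At s2: q | s is true.
      So [](q | s) is true at s1.

Yes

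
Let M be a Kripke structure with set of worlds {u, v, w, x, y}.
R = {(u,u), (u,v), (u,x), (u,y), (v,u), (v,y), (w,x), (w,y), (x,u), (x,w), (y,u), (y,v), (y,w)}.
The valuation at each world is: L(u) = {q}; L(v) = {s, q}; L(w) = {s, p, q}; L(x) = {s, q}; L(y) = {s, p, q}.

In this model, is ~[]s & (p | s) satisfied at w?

No

At w: ~[]s is false, p | s is true, so ~[]s & (p | s) is false.
  At w: []s is true, so ~[]s is false.
    At w: []s requires s at every successor {x, y}.
      At x: s is true.
      At y: s is true.
    So []s is true at w.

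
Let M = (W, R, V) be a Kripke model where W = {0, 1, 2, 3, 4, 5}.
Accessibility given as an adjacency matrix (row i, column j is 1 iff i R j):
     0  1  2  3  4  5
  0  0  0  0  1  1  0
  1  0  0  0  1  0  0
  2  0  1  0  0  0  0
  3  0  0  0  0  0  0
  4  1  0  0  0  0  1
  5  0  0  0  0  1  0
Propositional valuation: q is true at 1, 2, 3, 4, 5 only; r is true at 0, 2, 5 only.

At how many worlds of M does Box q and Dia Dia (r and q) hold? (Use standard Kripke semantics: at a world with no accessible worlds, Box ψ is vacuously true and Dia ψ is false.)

Recall that Box ψ holds at a world iff ψ holds at every accessible world, and Dia ψ holds iff ψ holds at some accessible world.
Let φ = Box q and Dia Dia (r and q). Evaluate φ at each world:
  0 (successors {3, 4}): φ is true.
  1 (successors {3}): φ is false.
  2 (successors {1}): φ is false.
  3 (successors ∅): φ is false.
  4 (successors {0, 5}): φ is false.
  5 (successors {4}): φ is true.
For instance, at 4:
  At 4: Box q is false, Dia Dia (r and q) is false, so Box q and Dia Dia (r and q) is false.
    At 4: Box q requires q at every successor {0, 5}.
      q fails at 0, so Box q is false at 4.
    At 4: Dia Dia (r and q) requires Dia (r and q) at some successor in {0, 5}.
      At 0: Dia (r and q) is false.
      At 5: Dia (r and q) is false.
    So Dia Dia (r and q) is false at 4.
Satisfying worlds: {0, 5}

2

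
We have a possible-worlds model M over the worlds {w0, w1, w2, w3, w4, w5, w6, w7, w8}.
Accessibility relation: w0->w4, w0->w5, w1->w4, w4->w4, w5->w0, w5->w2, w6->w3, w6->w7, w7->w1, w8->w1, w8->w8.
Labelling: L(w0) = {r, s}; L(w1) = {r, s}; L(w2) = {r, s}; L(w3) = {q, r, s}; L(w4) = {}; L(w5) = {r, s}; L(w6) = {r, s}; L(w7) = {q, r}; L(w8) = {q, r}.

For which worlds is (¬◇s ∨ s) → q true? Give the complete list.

w3, w7, w8

Let φ = (¬◇s ∨ s) → q. Evaluate φ at each world:
  w0 (successors {w4, w5}): φ is false.
  w1 (successors {w4}): φ is false.
  w2 (successors ∅): φ is false.
  w3 (successors ∅): φ is true.
  w4 (successors {w4}): φ is false.
  w5 (successors {w0, w2}): φ is false.
  w6 (successors {w3, w7}): φ is false.
  w7 (successors {w1}): φ is true.
  w8 (successors {w1, w8}): φ is true.
For instance, at w5:
  At w5: ¬◇s ∨ s is true, q is false, so (¬◇s ∨ s) → q is false.
    At w5: ¬◇s is false, s is true, so ¬◇s ∨ s is true.
      At w5: ◇s is true, so ¬◇s is false.
Satisfying worlds: {w3, w7, w8}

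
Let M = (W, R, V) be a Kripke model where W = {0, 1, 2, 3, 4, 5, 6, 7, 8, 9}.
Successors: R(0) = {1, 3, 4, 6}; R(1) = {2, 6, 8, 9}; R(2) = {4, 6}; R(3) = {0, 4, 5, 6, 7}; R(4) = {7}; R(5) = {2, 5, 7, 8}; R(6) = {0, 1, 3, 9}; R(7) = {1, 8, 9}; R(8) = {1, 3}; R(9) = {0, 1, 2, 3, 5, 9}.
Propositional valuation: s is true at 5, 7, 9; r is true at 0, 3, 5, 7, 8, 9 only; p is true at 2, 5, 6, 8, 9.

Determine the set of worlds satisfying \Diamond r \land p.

Recall that \Diamond ψ holds at a world iff ψ holds at some accessible world.
Let φ = \Diamond r \land p. Evaluate φ at each world:
  0 (successors {1, 3, 4, 6}): φ is false.
  1 (successors {2, 6, 8, 9}): φ is false.
  2 (successors {4, 6}): φ is false.
  3 (successors {0, 4, 5, 6, 7}): φ is false.
  4 (successors {7}): φ is false.
  5 (successors {2, 5, 7, 8}): φ is true.
  6 (successors {0, 1, 3, 9}): φ is true.
  7 (successors {1, 8, 9}): φ is false.
  8 (successors {1, 3}): φ is true.
  9 (successors {0, 1, 2, 3, 5, 9}): φ is true.
For instance, at 9:
  At 9: \Diamond r is true, p is true, so \Diamond r \land p is true.
    At 9: \Diamond r requires r at some successor in {0, 1, 2, 3, 5, 9}.
      r holds at 0, so \Diamond r is true at 9.
Satisfying worlds: {5, 6, 8, 9}

5, 6, 8, 9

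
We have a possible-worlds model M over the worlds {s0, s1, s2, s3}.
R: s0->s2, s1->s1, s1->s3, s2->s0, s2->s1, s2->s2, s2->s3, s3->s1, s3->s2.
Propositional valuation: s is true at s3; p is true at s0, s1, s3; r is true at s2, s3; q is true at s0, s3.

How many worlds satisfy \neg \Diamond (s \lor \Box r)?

2

Let φ = \neg \Diamond (s \lor \Box r). Evaluate φ at each world:
  s0 (successors {s2}): φ is true.
  s1 (successors {s1, s3}): φ is false.
  s2 (successors {s0, s1, s2, s3}): φ is false.
  s3 (successors {s1, s2}): φ is true.
For instance, at s2:
  At s2: \Diamond (s \lor \Box r) is true, so \neg \Diamond (s \lor \Box r) is false.
    At s2: \Diamond (s \lor \Box r) requires s \lor \Box r at some successor in {s0, s1, s2, s3}.
      s \lor \Box r holds at s0, so \Diamond (s \lor \Box r) is true at s2.
Satisfying worlds: {s0, s3}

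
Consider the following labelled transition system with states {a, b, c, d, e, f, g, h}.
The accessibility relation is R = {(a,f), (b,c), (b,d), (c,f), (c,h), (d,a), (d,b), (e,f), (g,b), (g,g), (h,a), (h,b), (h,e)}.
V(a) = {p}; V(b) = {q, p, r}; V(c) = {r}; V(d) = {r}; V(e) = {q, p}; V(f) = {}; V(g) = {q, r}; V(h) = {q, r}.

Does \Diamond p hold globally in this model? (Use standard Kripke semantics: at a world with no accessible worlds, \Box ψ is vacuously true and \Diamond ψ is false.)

Let φ = \Diamond p. Evaluate φ at each world:
  a (successors {f}): φ is false.
  b (successors {c, d}): φ is false.
  c (successors {f, h}): φ is false.
  d (successors {a, b}): φ is true.
  e (successors {f}): φ is false.
  f (successors ∅): φ is false.
  g (successors {b, g}): φ is true.
  h (successors {a, b, e}): φ is true.
Detail at a (counterexample):
  At a: \Diamond p requires p at some successor in {f}.
    At f: p is false.
  So \Diamond p is false at a.

No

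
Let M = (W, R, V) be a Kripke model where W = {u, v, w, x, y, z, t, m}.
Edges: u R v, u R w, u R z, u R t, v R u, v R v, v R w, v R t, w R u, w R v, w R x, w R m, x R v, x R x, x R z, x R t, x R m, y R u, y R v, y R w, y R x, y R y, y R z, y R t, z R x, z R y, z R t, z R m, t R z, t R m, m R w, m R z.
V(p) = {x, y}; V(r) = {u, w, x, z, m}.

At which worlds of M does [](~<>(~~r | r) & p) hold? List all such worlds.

Let φ = [](~<>(~~r | r) & p). Evaluate φ at each world:
  u (successors {v, w, z, t}): φ is false.
  v (successors {u, v, w, t}): φ is false.
  w (successors {u, v, x, m}): φ is false.
  x (successors {v, x, z, t, m}): φ is false.
  y (successors {u, v, w, x, y, z, t}): φ is false.
  z (successors {x, y, t, m}): φ is false.
  t (successors {z, m}): φ is false.
  m (successors {w, z}): φ is false.
For instance, at z:
  At z: [](~<>(~~r | r) & p) requires ~<>(~~r | r) & p at every successor {x, y, t, m}.
    ~<>(~~r | r) & p fails at x, so [](~<>(~~r | r) & p) is false at z.
      At x: ~<>(~~r | r) is false, p is true, so ~<>(~~r | r) & p is false.
Satisfying worlds: none.

none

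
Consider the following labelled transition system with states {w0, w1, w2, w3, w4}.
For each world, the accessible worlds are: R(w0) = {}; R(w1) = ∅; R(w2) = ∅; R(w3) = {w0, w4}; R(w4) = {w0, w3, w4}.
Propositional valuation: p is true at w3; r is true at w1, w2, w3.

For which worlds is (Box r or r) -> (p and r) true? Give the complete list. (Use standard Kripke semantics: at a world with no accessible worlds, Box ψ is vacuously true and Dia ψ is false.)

Let φ = (Box r or r) -> (p and r). Evaluate φ at each world:
  w0 (successors ∅): φ is false.
  w1 (successors ∅): φ is false.
  w2 (successors ∅): φ is false.
  w3 (successors {w0, w4}): φ is true.
  w4 (successors {w0, w3, w4}): φ is true.
For instance, at w4:
  At w4: Box r or r is false, p and r is false, so (Box r or r) -> (p and r) is true.
    At w4: Box r is false, r is false, so Box r or r is false.
      At w4: Box r requires r at every successor {w0, w3, w4}.
        r fails at w0, so Box r is false at w4.
Satisfying worlds: {w3, w4}

w3, w4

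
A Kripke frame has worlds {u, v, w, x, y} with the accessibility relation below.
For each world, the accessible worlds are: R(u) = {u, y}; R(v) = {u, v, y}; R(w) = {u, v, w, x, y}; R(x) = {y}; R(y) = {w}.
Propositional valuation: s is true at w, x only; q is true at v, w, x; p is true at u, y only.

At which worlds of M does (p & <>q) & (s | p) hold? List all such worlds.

y

Recall that <>ψ holds at a world iff ψ holds at some accessible world.
Let φ = (p & <>q) & (s | p). Evaluate φ at each world:
  u (successors {u, y}): φ is false.
  v (successors {u, v, y}): φ is false.
  w (successors {u, v, w, x, y}): φ is false.
  x (successors {y}): φ is false.
  y (successors {w}): φ is true.
For instance, at y:
  At y: p & <>q is true, s | p is true, so (p & <>q) & (s | p) is true.
    At y: p is true, <>q is true, so p & <>q is true.
      At y: <>q requires q at some successor in {w}.
        q holds at w, so <>q is true at y.
Satisfying worlds: {y}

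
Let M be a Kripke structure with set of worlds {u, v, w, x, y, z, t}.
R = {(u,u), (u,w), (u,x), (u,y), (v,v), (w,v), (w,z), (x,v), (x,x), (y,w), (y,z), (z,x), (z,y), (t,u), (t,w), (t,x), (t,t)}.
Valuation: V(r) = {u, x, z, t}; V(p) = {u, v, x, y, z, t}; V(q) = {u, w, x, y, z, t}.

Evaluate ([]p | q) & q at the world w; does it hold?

Recall that []ψ holds at a world iff ψ holds at every accessible world, and <>ψ holds iff ψ holds at some accessible world.
At w: []p | q is true, q is true, so ([]p | q) & q is true.
  At w: []p is true, q is true, so []p | q is true.
    At w: []p requires p at every successor {v, z}.
      At v: p is true.
      At z: p is true.
    So []p is true at w.

Yes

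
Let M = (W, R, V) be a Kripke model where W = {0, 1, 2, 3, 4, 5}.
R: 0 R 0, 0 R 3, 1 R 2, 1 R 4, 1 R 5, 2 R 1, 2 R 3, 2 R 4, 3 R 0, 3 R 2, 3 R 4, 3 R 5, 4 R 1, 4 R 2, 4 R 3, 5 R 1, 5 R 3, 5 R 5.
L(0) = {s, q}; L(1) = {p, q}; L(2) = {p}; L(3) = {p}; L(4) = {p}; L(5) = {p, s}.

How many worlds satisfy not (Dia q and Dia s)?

Let φ = not (Dia q and Dia s). Evaluate φ at each world:
  0 (successors {0, 3}): φ is false.
  1 (successors {2, 4, 5}): φ is true.
  2 (successors {1, 3, 4}): φ is true.
  3 (successors {0, 2, 4, 5}): φ is false.
  4 (successors {1, 2, 3}): φ is true.
  5 (successors {1, 3, 5}): φ is false.
For instance, at 5:
  At 5: Dia q and Dia s is true, so not (Dia q and Dia s) is false.
    At 5: Dia q is true, Dia s is true, so Dia q and Dia s is true.
      At 5: Dia q requires q at some successor in {1, 3, 5}.
        q holds at 1, so Dia q is true at 5.
      At 5: Dia s requires s at some successor in {1, 3, 5}.
        s holds at 5, so Dia s is true at 5.
Satisfying worlds: {1, 2, 4}

3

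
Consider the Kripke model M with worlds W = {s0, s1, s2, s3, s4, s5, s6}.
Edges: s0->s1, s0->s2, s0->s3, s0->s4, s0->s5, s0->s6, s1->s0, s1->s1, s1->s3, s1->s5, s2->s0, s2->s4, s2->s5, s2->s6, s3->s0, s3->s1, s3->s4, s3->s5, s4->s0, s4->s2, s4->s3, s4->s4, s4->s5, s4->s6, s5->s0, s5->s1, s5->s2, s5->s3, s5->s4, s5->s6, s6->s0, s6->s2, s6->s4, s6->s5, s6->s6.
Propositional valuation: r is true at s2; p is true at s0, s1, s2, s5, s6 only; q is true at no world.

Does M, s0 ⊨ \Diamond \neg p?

Yes

At s0: \Diamond \neg p requires \neg p at some successor in {s1, s2, s3, s4, s5, s6}.
  \neg p holds at s3, so \Diamond \neg p is true at s0.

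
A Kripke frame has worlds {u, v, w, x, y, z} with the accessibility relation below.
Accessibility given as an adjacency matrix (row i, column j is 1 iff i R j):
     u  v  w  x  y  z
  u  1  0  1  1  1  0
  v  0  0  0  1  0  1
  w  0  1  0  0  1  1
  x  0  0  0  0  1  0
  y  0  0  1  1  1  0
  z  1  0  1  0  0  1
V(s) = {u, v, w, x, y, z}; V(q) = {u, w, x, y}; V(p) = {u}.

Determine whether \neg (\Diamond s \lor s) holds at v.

Recall that \Diamond ψ holds at a world iff ψ holds at some accessible world.
At v: \Diamond s \lor s is true, so \neg (\Diamond s \lor s) is false.
  At v: \Diamond s is true, s is true, so \Diamond s \lor s is true.
    At v: \Diamond s requires s at some successor in {x, z}.
      s holds at x, so \Diamond s is true at v.

No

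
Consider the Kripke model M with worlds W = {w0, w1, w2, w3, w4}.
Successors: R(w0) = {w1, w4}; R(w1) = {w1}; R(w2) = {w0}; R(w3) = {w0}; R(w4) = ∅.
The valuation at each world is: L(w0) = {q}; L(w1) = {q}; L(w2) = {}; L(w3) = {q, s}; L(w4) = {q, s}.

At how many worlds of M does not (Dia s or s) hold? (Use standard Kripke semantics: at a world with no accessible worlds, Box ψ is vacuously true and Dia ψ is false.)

Let φ = not (Dia s or s). Evaluate φ at each world:
  w0 (successors {w1, w4}): φ is false.
  w1 (successors {w1}): φ is true.
  w2 (successors {w0}): φ is true.
  w3 (successors {w0}): φ is false.
  w4 (successors ∅): φ is false.
For instance, at w3:
  At w3: Dia s or s is true, so not (Dia s or s) is false.
    At w3: Dia s is false, s is true, so Dia s or s is true.
      At w3: Dia s requires s at some successor in {w0}.
        At w0: s is false.
      So Dia s is false at w3.
Satisfying worlds: {w1, w2}

2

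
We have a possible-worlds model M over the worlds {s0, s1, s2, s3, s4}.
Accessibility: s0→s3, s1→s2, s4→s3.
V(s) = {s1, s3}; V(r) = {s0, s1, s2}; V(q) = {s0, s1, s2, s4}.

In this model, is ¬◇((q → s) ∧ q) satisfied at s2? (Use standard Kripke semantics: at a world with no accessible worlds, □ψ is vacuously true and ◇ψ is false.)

Yes

At s2: ◇((q → s) ∧ q) is false, so ¬◇((q → s) ∧ q) is true.
  At s2: no accessible worlds, so ◇((q → s) ∧ q) is false.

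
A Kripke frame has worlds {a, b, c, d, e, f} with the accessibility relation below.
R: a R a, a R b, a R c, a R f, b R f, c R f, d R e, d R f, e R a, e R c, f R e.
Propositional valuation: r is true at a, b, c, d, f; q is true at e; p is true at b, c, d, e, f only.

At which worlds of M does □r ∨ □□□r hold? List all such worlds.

Let φ = □r ∨ □□□r. Evaluate φ at each world:
  a (successors {a, b, c, f}): φ is true.
  b (successors {f}): φ is true.
  c (successors {f}): φ is true.
  d (successors {e, f}): φ is true.
  e (successors {a, c}): φ is true.
  f (successors {e}): φ is true.
For instance, at c:
  At c: □r is true, □□□r is true, so □r ∨ □□□r is true.
    At c: □r requires r at every successor {f}.
      At f: r is true.
    So □r is true at c.
    At c: □□□r requires □□r at every successor {f}.
      At f: □□r is true.
    So □□□r is true at c.
Satisfying worlds: {a, b, c, d, e, f}

a, b, c, d, e, f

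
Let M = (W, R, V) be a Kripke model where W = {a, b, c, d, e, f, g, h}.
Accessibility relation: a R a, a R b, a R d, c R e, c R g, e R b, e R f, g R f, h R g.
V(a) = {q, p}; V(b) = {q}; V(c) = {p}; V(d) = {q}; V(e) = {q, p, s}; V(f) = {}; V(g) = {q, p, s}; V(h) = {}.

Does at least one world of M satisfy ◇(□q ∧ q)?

Yes

Let φ = ◇(□q ∧ q). Evaluate φ at each world:
  a (successors {a, b, d}): φ is true.
  b (successors ∅): φ is false.
  c (successors {e, g}): φ is false.
  d (successors ∅): φ is false.
  e (successors {b, f}): φ is true.
  f (successors ∅): φ is false.
  g (successors {f}): φ is false.
  h (successors {g}): φ is false.
Detail at a (witness):
  At a: ◇(□q ∧ q) requires □q ∧ q at some successor in {a, b, d}.
    □q ∧ q holds at a, so ◇(□q ∧ q) is true at a.
      At a: □q is true, q is true, so □q ∧ q is true.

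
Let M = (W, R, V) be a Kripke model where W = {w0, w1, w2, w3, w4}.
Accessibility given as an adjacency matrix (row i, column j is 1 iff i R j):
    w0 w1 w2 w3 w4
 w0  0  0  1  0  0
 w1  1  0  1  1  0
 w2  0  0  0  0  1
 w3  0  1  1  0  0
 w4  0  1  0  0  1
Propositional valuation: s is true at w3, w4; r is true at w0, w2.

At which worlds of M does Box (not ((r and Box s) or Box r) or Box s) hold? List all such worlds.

Recall that Box ψ holds at a world iff ψ holds at every accessible world, and Dia ψ holds iff ψ holds at some accessible world.
Let φ = Box (not ((r and Box s) or Box r) or Box s). Evaluate φ at each world:
  w0 (successors {w2}): φ is true.
  w1 (successors {w0, w2, w3}): φ is false.
  w2 (successors {w4}): φ is true.
  w3 (successors {w1, w2}): φ is true.
  w4 (successors {w1, w4}): φ is true.
For instance, at w2:
  At w2: Box (not ((r and Box s) or Box r) or Box s) requires not ((r and Box s) or Box r) or Box s at every successor {w4}.
      At w4: not ((r and Box s) or Box r) is true, Box s is false, so not ((r and Box s) or Box r) or Box s is true.
  So Box (not ((r and Box s) or Box r) or Box s) is true at w2.
Satisfying worlds: {w0, w2, w3, w4}

w0, w2, w3, w4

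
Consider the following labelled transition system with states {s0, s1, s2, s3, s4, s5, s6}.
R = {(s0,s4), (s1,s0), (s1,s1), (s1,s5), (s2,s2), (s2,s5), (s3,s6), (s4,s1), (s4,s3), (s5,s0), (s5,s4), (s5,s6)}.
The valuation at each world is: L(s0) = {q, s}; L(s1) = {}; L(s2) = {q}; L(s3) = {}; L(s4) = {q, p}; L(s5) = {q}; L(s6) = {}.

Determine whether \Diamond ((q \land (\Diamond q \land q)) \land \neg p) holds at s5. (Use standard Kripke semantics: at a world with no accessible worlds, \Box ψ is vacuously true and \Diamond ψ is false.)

Recall that \Diamond ψ holds at a world iff ψ holds at some accessible world.
At s5: \Diamond ((q \land (\Diamond q \land q)) \land \neg p) requires (q \land (\Diamond q \land q)) \land \neg p at some successor in {s0, s4, s6}.
  (q \land (\Diamond q \land q)) \land \neg p holds at s0, so \Diamond ((q \land (\Diamond q \land q)) \land \neg p) is true at s5.
    At s0: q \land (\Diamond q \land q) is true, \neg p is true, so (q \land (\Diamond q \land q)) \land \neg p is true.
      At s0: q is true, \Diamond q \land q is true, so q \land (\Diamond q \land q) is true.

Yes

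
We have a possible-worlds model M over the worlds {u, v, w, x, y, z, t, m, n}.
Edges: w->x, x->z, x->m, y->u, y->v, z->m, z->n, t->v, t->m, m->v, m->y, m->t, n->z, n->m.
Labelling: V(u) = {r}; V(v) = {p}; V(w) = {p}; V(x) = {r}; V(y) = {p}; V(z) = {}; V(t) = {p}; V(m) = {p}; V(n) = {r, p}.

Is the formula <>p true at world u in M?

At u: no accessible worlds, so <>p is false.

No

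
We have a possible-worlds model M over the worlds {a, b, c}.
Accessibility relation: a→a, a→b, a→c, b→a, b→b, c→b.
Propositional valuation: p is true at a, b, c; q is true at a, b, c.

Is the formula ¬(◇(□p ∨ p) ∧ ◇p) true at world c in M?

No

Recall that □ψ holds at a world iff ψ holds at every accessible world, and ◇ψ holds iff ψ holds at some accessible world.
At c: ◇(□p ∨ p) ∧ ◇p is true, so ¬(◇(□p ∨ p) ∧ ◇p) is false.
  At c: ◇(□p ∨ p) is true, ◇p is true, so ◇(□p ∨ p) ∧ ◇p is true.
    At c: ◇(□p ∨ p) requires □p ∨ p at some successor in {b}.
      □p ∨ p holds at b, so ◇(□p ∨ p) is true at c.
    At c: ◇p requires p at some successor in {b}.
      p holds at b, so ◇p is true at c.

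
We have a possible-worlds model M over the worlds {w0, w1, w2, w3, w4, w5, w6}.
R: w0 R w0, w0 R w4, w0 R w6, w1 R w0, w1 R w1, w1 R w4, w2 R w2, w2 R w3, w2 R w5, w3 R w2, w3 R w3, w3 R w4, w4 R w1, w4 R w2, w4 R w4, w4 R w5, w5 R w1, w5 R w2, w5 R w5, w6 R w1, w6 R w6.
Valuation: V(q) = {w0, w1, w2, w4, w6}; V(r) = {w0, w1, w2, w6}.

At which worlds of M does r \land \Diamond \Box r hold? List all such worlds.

Let φ = r \land \Diamond \Box r. Evaluate φ at each world:
  w0 (successors {w0, w4, w6}): φ is true.
  w1 (successors {w0, w1, w4}): φ is false.
  w2 (successors {w2, w3, w5}): φ is false.
  w3 (successors {w2, w3, w4}): φ is false.
  w4 (successors {w1, w2, w4, w5}): φ is false.
  w5 (successors {w1, w2, w5}): φ is false.
  w6 (successors {w1, w6}): φ is true.
For instance, at w6:
  At w6: r is true, \Diamond \Box r is true, so r \land \Diamond \Box r is true.
    At w6: \Diamond \Box r requires \Box r at some successor in {w1, w6}.
      \Box r holds at w6, so \Diamond \Box r is true at w6.
Satisfying worlds: {w0, w6}

w0, w6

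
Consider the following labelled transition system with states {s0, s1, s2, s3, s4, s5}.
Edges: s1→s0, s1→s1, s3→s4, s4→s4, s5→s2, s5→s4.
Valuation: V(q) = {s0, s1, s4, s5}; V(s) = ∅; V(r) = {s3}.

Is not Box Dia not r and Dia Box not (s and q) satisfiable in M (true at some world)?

Yes

Let φ = not Box Dia not r and Dia Box not (s and q). Evaluate φ at each world:
  s0 (successors ∅): φ is false.
  s1 (successors {s0, s1}): φ is true.
  s2 (successors ∅): φ is false.
  s3 (successors {s4}): φ is false.
  s4 (successors {s4}): φ is false.
  s5 (successors {s2, s4}): φ is true.
Detail at s1 (witness):
  At s1: not Box Dia not r is true, Dia Box not (s and q) is true, so not Box Dia not r and Dia Box not (s and q) is true.
    At s1: Box Dia not r is false, so not Box Dia not r is true.
      At s1: Box Dia not r requires Dia not r at every successor {s0, s1}.
        Dia not r fails at s0, so Box Dia not r is false at s1.
    At s1: Dia Box not (s and q) requires Box not (s and q) at some successor in {s0, s1}.
      Box not (s and q) holds at s0, so Dia Box not (s and q) is true at s1.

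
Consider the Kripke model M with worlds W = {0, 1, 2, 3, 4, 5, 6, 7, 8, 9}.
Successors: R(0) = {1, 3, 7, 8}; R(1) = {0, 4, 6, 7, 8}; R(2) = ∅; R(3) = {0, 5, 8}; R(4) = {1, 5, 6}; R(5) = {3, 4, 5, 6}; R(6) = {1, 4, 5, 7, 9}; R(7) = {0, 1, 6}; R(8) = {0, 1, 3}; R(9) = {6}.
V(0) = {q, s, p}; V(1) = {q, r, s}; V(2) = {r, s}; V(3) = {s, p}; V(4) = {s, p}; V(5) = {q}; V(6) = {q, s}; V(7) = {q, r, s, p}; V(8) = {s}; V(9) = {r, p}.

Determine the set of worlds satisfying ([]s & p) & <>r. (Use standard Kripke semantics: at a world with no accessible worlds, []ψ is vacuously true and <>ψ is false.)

0, 7

Let φ = ([]s & p) & <>r. Evaluate φ at each world:
  0 (successors {1, 3, 7, 8}): φ is true.
  1 (successors {0, 4, 6, 7, 8}): φ is false.
  2 (successors ∅): φ is false.
  3 (successors {0, 5, 8}): φ is false.
  4 (successors {1, 5, 6}): φ is false.
  5 (successors {3, 4, 5, 6}): φ is false.
  6 (successors {1, 4, 5, 7, 9}): φ is false.
  7 (successors {0, 1, 6}): φ is true.
  8 (successors {0, 1, 3}): φ is false.
  9 (successors {6}): φ is false.
For instance, at 9:
  At 9: []s & p is true, <>r is false, so ([]s & p) & <>r is false.
    At 9: []s is true, p is true, so []s & p is true.
      At 9: []s requires s at every successor {6}.
        At 6: s is true.
      So []s is true at 9.
    At 9: <>r requires r at some successor in {6}.
      At 6: r is false.
    So <>r is false at 9.
Satisfying worlds: {0, 7}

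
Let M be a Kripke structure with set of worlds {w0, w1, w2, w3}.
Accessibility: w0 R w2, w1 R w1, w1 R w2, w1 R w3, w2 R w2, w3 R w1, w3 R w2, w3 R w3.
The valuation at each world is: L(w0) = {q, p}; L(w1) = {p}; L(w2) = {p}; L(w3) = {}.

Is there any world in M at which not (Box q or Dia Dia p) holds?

No

Let φ = not (Box q or Dia Dia p). Evaluate φ at each world:
  w0 (successors {w2}): φ is false.
  w1 (successors {w1, w2, w3}): φ is false.
  w2 (successors {w2}): φ is false.
  w3 (successors {w1, w2, w3}): φ is false.
For instance, at w0:
  At w0: Box q or Dia Dia p is true, so not (Box q or Dia Dia p) is false.
    At w0: Box q is false, Dia Dia p is true, so Box q or Dia Dia p is true.
      At w0: Box q requires q at every successor {w2}.
        q fails at w2, so Box q is false at w0.
      At w0: Dia Dia p requires Dia p at some successor in {w2}.
        Dia p holds at w2, so Dia Dia p is true at w0.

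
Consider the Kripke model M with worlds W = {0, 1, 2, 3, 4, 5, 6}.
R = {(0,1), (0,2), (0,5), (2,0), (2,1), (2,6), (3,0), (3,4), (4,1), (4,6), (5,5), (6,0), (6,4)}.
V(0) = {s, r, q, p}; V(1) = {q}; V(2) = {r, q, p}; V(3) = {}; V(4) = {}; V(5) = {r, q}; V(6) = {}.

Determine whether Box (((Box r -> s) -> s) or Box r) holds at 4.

Recall that Box ψ holds at a world iff ψ holds at every accessible world, and Dia ψ holds iff ψ holds at some accessible world.
At 4: Box (((Box r -> s) -> s) or Box r) requires ((Box r -> s) -> s) or Box r at every successor {1, 6}.
  ((Box r -> s) -> s) or Box r fails at 6, so Box (((Box r -> s) -> s) or Box r) is false at 4.
    At 6: (Box r -> s) -> s is false, Box r is false, so ((Box r -> s) -> s) or Box r is false.
      At 6: Box r -> s is true, s is false, so (Box r -> s) -> s is false.
      At 6: Box r requires r at every successor {0, 4}.
        r fails at 4, so Box r is false at 6.

No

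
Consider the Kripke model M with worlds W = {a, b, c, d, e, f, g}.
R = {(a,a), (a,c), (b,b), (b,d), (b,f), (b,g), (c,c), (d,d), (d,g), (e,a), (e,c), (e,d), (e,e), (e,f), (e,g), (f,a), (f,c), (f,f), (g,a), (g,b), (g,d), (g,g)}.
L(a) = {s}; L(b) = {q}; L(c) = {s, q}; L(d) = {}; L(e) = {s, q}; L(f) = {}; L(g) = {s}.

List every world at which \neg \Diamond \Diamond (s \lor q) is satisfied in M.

none

Let φ = \neg \Diamond \Diamond (s \lor q). Evaluate φ at each world:
  a (successors {a, c}): φ is false.
  b (successors {b, d, f, g}): φ is false.
  c (successors {c}): φ is false.
  d (successors {d, g}): φ is false.
  e (successors {a, c, d, e, f, g}): φ is false.
  f (successors {a, c, f}): φ is false.
  g (successors {a, b, d, g}): φ is false.
For instance, at c:
  At c: \Diamond \Diamond (s \lor q) is true, so \neg \Diamond \Diamond (s \lor q) is false.
    At c: \Diamond \Diamond (s \lor q) requires \Diamond (s \lor q) at some successor in {c}.
      \Diamond (s \lor q) holds at c, so \Diamond \Diamond (s \lor q) is true at c.
Satisfying worlds: none.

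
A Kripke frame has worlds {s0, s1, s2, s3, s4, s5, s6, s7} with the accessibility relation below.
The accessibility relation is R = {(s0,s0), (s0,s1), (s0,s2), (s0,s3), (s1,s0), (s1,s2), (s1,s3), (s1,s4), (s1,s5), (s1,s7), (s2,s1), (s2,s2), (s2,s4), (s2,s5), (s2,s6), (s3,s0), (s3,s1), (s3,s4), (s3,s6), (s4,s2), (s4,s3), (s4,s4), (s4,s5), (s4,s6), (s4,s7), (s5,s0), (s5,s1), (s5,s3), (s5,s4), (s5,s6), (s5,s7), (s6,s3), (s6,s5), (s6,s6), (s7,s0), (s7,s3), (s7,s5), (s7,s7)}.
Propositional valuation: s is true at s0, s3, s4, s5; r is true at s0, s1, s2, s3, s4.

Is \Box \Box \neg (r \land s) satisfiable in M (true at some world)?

Recall that \Box ψ holds at a world iff ψ holds at every accessible world, and \Diamond ψ holds iff ψ holds at some accessible world.
Let φ = \Box \Box \neg (r \land s). Evaluate φ at each world:
  s0 (successors {s0, s1, s2, s3}): φ is false.
  s1 (successors {s0, s2, s3, s4, s5, s7}): φ is false.
  s2 (successors {s1, s2, s4, s5, s6}): φ is false.
  s3 (successors {s0, s1, s4, s6}): φ is false.
  s4 (successors {s2, s3, s4, s5, s6, s7}): φ is false.
  s5 (successors {s0, s1, s3, s4, s6, s7}): φ is false.
  s6 (successors {s3, s5, s6}): φ is false.
  s7 (successors {s0, s3, s5, s7}): φ is false.
For instance, at s5:
  At s5: \Box \Box \neg (r \land s) requires \Box \neg (r \land s) at every successor {s0, s1, s3, s4, s6, s7}.
    \Box \neg (r \land s) fails at s0, so \Box \Box \neg (r \land s) is false at s5.
      At s0: \Box \neg (r \land s) requires \neg (r \land s) at every successor {s0, s1, s2, s3}.
        \neg (r \land s) fails at s0, so \Box \neg (r \land s) is false at s0.

No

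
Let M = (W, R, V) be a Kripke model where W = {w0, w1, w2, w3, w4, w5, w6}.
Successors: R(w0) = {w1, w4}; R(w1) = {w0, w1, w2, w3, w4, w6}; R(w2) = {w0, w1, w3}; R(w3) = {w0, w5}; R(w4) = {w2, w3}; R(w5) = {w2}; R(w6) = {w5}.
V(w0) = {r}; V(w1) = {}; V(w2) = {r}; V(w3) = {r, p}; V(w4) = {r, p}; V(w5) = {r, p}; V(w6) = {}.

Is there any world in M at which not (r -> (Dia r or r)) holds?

No

Let φ = not (r -> (Dia r or r)). Evaluate φ at each world:
  w0 (successors {w1, w4}): φ is false.
  w1 (successors {w0, w1, w2, w3, w4, w6}): φ is false.
  w2 (successors {w0, w1, w3}): φ is false.
  w3 (successors {w0, w5}): φ is false.
  w4 (successors {w2, w3}): φ is false.
  w5 (successors {w2}): φ is false.
  w6 (successors {w5}): φ is false.
For instance, at w0:
  At w0: r -> (Dia r or r) is true, so not (r -> (Dia r or r)) is false.
    At w0: r is true, Dia r or r is true, so r -> (Dia r or r) is true.
      At w0: Dia r is true, r is true, so Dia r or r is true.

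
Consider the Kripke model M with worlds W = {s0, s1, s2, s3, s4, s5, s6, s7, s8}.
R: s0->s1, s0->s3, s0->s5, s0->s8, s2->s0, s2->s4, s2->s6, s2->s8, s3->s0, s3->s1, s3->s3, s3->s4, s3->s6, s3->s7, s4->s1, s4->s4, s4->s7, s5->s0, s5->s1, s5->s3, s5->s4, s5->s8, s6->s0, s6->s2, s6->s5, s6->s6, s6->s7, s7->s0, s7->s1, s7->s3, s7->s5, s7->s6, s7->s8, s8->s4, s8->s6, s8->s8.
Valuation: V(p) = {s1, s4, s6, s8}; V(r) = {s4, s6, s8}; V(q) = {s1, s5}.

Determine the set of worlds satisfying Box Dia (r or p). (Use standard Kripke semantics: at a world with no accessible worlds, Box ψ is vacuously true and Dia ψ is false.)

s1, s2, s6, s8

Recall that Box ψ holds at a world iff ψ holds at every accessible world, and Dia ψ holds iff ψ holds at some accessible world.
Let φ = Box Dia (r or p). Evaluate φ at each world:
  s0 (successors {s1, s3, s5, s8}): φ is false.
  s1 (successors ∅): φ is true.
  s2 (successors {s0, s4, s6, s8}): φ is true.
  s3 (successors {s0, s1, s3, s4, s6, s7}): φ is false.
  s4 (successors {s1, s4, s7}): φ is false.
  s5 (successors {s0, s1, s3, s4, s8}): φ is false.
  s6 (successors {s0, s2, s5, s6, s7}): φ is true.
  s7 (successors {s0, s1, s3, s5, s6, s8}): φ is false.
  s8 (successors {s4, s6, s8}): φ is true.
For instance, at s5:
  At s5: Box Dia (r or p) requires Dia (r or p) at every successor {s0, s1, s3, s4, s8}.
    Dia (r or p) fails at s1, so Box Dia (r or p) is false at s5.
      At s1: no accessible worlds, so Dia (r or p) is false.
Satisfying worlds: {s1, s2, s6, s8}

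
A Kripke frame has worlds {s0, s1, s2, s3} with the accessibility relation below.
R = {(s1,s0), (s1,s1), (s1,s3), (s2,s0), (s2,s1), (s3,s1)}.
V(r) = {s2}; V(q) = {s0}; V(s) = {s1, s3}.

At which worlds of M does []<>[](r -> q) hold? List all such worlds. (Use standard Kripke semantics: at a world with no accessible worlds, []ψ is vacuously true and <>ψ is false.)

s0, s3

Recall that []ψ holds at a world iff ψ holds at every accessible world, and <>ψ holds iff ψ holds at some accessible world.
Let φ = []<>[](r -> q). Evaluate φ at each world:
  s0 (successors ∅): φ is true.
  s1 (successors {s0, s1, s3}): φ is false.
  s2 (successors {s0, s1}): φ is false.
  s3 (successors {s1}): φ is true.
For instance, at s1:
  At s1: []<>[](r -> q) requires <>[](r -> q) at every successor {s0, s1, s3}.
    <>[](r -> q) fails at s0, so []<>[](r -> q) is false at s1.
      At s0: no accessible worlds, so <>[](r -> q) is false.
Satisfying worlds: {s0, s3}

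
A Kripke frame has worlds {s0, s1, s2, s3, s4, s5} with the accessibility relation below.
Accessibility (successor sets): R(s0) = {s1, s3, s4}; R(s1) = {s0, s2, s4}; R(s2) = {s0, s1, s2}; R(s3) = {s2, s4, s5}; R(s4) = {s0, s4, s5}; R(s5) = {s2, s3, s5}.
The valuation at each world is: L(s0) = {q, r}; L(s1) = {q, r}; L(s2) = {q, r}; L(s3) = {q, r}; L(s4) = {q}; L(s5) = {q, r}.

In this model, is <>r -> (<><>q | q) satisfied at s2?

Yes

Recall that <>ψ holds at a world iff ψ holds at some accessible world.
At s2: <>r is true, <><>q | q is true, so <>r -> (<><>q | q) is true.
  At s2: <>r requires r at some successor in {s0, s1, s2}.
    r holds at s0, so <>r is true at s2.
  At s2: <><>q is true, q is true, so <><>q | q is true.
    At s2: <><>q requires <>q at some successor in {s0, s1, s2}.
      <>q holds at s0, so <><>q is true at s2.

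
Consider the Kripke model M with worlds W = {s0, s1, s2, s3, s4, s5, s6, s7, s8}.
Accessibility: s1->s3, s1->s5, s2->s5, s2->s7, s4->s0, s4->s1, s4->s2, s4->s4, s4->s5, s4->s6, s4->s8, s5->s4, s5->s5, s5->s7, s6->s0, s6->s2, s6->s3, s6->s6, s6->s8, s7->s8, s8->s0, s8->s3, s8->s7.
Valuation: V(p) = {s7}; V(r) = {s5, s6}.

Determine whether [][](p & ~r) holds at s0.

At s0: no accessible worlds, so [][](p & ~r) holds vacuously.

Yes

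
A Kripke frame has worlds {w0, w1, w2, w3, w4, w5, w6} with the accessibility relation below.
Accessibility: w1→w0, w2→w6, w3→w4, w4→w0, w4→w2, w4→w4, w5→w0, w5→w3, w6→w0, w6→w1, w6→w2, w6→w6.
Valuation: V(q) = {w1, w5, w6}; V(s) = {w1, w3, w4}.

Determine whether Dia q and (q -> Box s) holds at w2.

At w2: Dia q is true, q -> Box s is true, so Dia q and (q -> Box s) is true.
  At w2: Dia q requires q at some successor in {w6}.
    q holds at w6, so Dia q is true at w2.
  At w2: q is false, Box s is false, so q -> Box s is true.
    At w2: Box s requires s at every successor {w6}.
      s fails at w6, so Box s is false at w2.

Yes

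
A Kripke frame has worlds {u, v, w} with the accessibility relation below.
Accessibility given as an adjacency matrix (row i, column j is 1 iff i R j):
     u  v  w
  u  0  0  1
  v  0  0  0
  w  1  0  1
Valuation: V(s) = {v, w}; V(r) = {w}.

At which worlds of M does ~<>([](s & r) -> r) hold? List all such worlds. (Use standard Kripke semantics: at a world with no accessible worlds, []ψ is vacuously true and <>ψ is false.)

Let φ = ~<>([](s & r) -> r). Evaluate φ at each world:
  u (successors {w}): φ is false.
  v (successors ∅): φ is true.
  w (successors {u, w}): φ is false.
For instance, at u:
  At u: <>([](s & r) -> r) is true, so ~<>([](s & r) -> r) is false.
    At u: <>([](s & r) -> r) requires [](s & r) -> r at some successor in {w}.
      [](s & r) -> r holds at w, so <>([](s & r) -> r) is true at u.
Satisfying worlds: {v}

v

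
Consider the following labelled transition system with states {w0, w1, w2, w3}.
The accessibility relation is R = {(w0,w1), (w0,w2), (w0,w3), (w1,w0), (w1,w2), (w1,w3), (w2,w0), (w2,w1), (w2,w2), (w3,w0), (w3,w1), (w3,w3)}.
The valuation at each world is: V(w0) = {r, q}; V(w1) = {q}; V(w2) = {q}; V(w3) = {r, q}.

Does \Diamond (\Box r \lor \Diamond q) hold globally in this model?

Let φ = \Diamond (\Box r \lor \Diamond q). Evaluate φ at each world:
  w0 (successors {w1, w2, w3}): φ is true.
  w1 (successors {w0, w2, w3}): φ is true.
  w2 (successors {w0, w1, w2}): φ is true.
  w3 (successors {w0, w1, w3}): φ is true.
For instance, at w1:
  At w1: \Diamond (\Box r \lor \Diamond q) requires \Box r \lor \Diamond q at some successor in {w0, w2, w3}.
    \Box r \lor \Diamond q holds at w0, so \Diamond (\Box r \lor \Diamond q) is true at w1.
      At w0: \Box r is false, \Diamond q is true, so \Box r \lor \Diamond q is true.

Yes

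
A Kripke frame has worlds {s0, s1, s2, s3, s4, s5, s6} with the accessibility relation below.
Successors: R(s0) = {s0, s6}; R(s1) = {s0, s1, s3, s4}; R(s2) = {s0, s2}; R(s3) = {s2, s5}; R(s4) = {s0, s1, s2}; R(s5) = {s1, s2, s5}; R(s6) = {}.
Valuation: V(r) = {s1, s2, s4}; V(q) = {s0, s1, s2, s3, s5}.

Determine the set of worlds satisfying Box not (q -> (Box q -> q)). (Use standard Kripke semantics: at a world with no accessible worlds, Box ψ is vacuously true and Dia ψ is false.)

Let φ = Box not (q -> (Box q -> q)). Evaluate φ at each world:
  s0 (successors {s0, s6}): φ is false.
  s1 (successors {s0, s1, s3, s4}): φ is false.
  s2 (successors {s0, s2}): φ is false.
  s3 (successors {s2, s5}): φ is false.
  s4 (successors {s0, s1, s2}): φ is false.
  s5 (successors {s1, s2, s5}): φ is false.
  s6 (successors ∅): φ is true.
For instance, at s2:
  At s2: Box not (q -> (Box q -> q)) requires not (q -> (Box q -> q)) at every successor {s0, s2}.
    not (q -> (Box q -> q)) fails at s0, so Box not (q -> (Box q -> q)) is false at s2.
      At s0: q -> (Box q -> q) is true, so not (q -> (Box q -> q)) is false.
Satisfying worlds: {s6}

s6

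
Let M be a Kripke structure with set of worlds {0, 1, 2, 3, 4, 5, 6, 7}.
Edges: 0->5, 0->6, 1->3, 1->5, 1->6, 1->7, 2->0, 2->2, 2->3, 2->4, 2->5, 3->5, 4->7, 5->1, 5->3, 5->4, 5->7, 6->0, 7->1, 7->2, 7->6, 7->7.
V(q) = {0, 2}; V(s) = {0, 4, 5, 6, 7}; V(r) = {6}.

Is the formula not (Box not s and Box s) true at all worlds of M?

Yes

Let φ = not (Box not s and Box s). Evaluate φ at each world:
  0 (successors {5, 6}): φ is true.
  1 (successors {3, 5, 6, 7}): φ is true.
  2 (successors {0, 2, 3, 4, 5}): φ is true.
  3 (successors {5}): φ is true.
  4 (successors {7}): φ is true.
  5 (successors {1, 3, 4, 7}): φ is true.
  6 (successors {0}): φ is true.
  7 (successors {1, 2, 6, 7}): φ is true.
For instance, at 7:
  At 7: Box not s and Box s is false, so not (Box not s and Box s) is true.
    At 7: Box not s is false, Box s is false, so Box not s and Box s is false.
      At 7: Box not s requires not s at every successor {1, 2, 6, 7}.
        not s fails at 6, so Box not s is false at 7.
      At 7: Box s requires s at every successor {1, 2, 6, 7}.
        s fails at 1, so Box s is false at 7.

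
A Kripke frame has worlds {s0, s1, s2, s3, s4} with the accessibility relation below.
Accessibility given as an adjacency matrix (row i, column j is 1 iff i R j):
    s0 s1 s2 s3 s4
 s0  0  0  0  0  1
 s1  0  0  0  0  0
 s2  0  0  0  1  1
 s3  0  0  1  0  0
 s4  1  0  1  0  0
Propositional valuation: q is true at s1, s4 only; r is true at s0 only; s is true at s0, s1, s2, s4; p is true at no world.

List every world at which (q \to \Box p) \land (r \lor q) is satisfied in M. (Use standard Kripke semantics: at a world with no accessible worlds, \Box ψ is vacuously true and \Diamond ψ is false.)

Let φ = (q \to \Box p) \land (r \lor q). Evaluate φ at each world:
  s0 (successors {s4}): φ is true.
  s1 (successors ∅): φ is true.
  s2 (successors {s3, s4}): φ is false.
  s3 (successors {s2}): φ is false.
  s4 (successors {s0, s2}): φ is false.
For instance, at s2:
  At s2: q \to \Box p is true, r \lor q is false, so (q \to \Box p) \land (r \lor q) is false.
    At s2: q is false, \Box p is false, so q \to \Box p is true.
      At s2: \Box p requires p at every successor {s3, s4}.
        p fails at s3, so \Box p is false at s2.
Satisfying worlds: {s0, s1}

s0, s1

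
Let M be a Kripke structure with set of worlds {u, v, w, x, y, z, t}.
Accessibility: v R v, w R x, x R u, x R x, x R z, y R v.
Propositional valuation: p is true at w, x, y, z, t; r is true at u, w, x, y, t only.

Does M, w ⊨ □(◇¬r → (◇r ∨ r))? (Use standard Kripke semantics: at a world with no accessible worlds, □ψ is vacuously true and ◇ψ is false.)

Yes

Recall that □ψ holds at a world iff ψ holds at every accessible world, and ◇ψ holds iff ψ holds at some accessible world.
At w: □(◇¬r → (◇r ∨ r)) requires ◇¬r → (◇r ∨ r) at every successor {x}.
    At x: ◇¬r is true, ◇r ∨ r is true, so ◇¬r → (◇r ∨ r) is true.
      At x: ◇¬r requires ¬r at some successor in {u, x, z}.
        ¬r holds at z, so ◇¬r is true at x.
      At x: ◇r is true, r is true, so ◇r ∨ r is true.
So □(◇¬r → (◇r ∨ r)) is true at w.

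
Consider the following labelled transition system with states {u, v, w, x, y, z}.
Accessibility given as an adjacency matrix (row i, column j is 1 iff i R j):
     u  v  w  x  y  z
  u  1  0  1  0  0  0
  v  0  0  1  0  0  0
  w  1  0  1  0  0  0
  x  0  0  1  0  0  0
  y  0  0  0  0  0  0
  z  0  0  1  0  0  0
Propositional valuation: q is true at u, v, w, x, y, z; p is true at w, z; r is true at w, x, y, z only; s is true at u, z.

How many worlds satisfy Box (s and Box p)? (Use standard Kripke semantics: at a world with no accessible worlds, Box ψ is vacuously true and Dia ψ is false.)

1

Let φ = Box (s and Box p). Evaluate φ at each world:
  u (successors {u, w}): φ is false.
  v (successors {w}): φ is false.
  w (successors {u, w}): φ is false.
  x (successors {w}): φ is false.
  y (successors ∅): φ is true.
  z (successors {w}): φ is false.
For instance, at z:
  At z: Box (s and Box p) requires s and Box p at every successor {w}.
    s and Box p fails at w, so Box (s and Box p) is false at z.
      At w: s is false, Box p is false, so s and Box p is false.
Satisfying worlds: {y}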